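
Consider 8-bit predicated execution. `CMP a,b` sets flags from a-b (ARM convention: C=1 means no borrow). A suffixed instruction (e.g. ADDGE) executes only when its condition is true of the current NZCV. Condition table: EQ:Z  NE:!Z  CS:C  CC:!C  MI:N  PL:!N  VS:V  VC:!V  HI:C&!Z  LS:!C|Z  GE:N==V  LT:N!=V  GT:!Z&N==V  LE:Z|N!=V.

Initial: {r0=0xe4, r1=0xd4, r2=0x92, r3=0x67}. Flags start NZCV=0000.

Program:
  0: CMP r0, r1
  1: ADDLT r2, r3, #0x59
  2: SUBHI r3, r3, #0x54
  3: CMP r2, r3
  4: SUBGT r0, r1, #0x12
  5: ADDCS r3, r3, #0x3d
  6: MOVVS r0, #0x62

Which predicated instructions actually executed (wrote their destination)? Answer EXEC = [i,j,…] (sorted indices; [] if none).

[0] flags=0010 → (cmp)
[1] flags=0010 LT?F → skip
[2] flags=0010 HI?T → r3=0x13
[3] flags=0011 → (cmp)
[4] flags=0011 GT?F → skip
[5] flags=0011 CS?T → r3=0x50
[6] flags=0011 VS?T → r0=0x62

EXEC = [2,5,6]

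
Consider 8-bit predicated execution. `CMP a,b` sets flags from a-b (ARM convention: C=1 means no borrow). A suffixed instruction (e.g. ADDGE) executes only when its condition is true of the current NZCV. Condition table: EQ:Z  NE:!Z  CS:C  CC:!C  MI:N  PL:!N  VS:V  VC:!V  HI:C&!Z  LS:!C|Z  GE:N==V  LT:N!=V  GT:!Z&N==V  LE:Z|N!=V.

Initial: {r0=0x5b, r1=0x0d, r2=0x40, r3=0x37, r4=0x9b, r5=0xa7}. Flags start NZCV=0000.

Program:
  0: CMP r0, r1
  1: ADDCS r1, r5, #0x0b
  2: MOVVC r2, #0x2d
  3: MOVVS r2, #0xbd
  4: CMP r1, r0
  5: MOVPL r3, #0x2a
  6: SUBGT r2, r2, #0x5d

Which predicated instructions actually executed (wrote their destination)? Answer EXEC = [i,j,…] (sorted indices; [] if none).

EXEC = [1,2,5]

[0] flags=0010 → (cmp)
[1] flags=0010 CS?T → r1=0xb2
[2] flags=0010 VC?T → r2=0x2d
[3] flags=0010 VS?F → skip
[4] flags=0011 → (cmp)
[5] flags=0011 PL?T → r3=0x2a
[6] flags=0011 GT?F → skip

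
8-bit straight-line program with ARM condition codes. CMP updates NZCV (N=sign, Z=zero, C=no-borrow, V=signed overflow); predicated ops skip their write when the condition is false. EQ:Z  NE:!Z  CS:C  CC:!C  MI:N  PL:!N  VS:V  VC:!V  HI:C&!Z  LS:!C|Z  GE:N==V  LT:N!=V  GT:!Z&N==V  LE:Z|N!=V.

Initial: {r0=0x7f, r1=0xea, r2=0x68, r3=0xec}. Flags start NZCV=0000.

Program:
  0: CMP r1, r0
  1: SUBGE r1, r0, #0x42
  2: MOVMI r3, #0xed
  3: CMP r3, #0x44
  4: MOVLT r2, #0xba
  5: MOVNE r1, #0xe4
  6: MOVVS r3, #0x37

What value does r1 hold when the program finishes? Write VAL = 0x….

VAL = 0xe4

[0] flags=0011 → (cmp)
[1] flags=0011 GE?F → skip
[2] flags=0011 MI?F → skip
[3] flags=1010 → (cmp)
[4] flags=1010 LT?T → r2=0xba
[5] flags=1010 NE?T → r1=0xe4
[6] flags=1010 VS?F → skip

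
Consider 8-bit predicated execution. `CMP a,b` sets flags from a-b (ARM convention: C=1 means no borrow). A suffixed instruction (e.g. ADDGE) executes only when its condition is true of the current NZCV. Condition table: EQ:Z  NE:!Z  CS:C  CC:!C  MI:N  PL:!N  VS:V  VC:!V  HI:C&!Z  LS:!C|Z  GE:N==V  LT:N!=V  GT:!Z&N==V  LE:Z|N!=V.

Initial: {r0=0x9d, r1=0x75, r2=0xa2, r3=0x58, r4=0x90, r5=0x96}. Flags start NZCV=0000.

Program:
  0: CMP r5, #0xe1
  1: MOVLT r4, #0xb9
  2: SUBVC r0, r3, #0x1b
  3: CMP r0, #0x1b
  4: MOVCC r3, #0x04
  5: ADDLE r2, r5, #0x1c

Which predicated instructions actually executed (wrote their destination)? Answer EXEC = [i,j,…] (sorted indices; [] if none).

[0] flags=1000 → (cmp)
[1] flags=1000 LT?T → r4=0xb9
[2] flags=1000 VC?T → r0=0x3d
[3] flags=0010 → (cmp)
[4] flags=0010 CC?F → skip
[5] flags=0010 LE?F → skip

EXEC = [1,2]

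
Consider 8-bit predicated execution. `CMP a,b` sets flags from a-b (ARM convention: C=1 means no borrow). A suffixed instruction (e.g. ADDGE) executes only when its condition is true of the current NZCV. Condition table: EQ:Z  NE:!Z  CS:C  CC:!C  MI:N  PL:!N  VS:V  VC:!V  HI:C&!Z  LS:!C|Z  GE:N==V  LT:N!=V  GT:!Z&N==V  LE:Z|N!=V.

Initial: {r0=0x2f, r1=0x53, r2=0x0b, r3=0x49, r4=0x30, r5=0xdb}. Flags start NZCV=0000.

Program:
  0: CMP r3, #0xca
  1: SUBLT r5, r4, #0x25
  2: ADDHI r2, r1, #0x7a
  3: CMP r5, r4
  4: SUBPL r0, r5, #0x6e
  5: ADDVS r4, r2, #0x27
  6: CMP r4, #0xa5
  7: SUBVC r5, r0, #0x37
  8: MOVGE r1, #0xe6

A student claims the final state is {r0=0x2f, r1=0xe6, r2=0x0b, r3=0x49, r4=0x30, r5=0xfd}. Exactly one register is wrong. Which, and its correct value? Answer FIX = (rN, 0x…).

FIX = (r5, 0xdb)

0: ✓ CMP  NZCV=0000
1: · SUBLT
2: · ADDHI
3: ✓ CMP  NZCV=1010
4: · SUBPL
5: · ADDVS
6: ✓ CMP  NZCV=1001
7: · SUBVC
8: ✓ MOVGE  r1←0xe6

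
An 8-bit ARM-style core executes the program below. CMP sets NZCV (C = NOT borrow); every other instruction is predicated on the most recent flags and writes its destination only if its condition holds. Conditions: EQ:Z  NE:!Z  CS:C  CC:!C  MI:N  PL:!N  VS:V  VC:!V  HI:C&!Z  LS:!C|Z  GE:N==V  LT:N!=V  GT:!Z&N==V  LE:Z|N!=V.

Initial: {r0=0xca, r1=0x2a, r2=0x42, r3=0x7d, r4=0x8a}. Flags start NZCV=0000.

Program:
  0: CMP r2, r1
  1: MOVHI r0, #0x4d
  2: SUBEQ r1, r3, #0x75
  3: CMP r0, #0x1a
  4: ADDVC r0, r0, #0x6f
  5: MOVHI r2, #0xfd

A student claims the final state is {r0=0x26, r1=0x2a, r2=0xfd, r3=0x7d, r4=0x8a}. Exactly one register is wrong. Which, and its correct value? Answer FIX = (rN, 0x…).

FIX = (r0, 0xbc)

0: ✓ CMP  NZCV=0010
1: ✓ MOVHI  r0←0x4d
2: · SUBEQ
3: ✓ CMP  NZCV=0010
4: ✓ ADDVC  r0←0xbc
5: ✓ MOVHI  r2←0xfd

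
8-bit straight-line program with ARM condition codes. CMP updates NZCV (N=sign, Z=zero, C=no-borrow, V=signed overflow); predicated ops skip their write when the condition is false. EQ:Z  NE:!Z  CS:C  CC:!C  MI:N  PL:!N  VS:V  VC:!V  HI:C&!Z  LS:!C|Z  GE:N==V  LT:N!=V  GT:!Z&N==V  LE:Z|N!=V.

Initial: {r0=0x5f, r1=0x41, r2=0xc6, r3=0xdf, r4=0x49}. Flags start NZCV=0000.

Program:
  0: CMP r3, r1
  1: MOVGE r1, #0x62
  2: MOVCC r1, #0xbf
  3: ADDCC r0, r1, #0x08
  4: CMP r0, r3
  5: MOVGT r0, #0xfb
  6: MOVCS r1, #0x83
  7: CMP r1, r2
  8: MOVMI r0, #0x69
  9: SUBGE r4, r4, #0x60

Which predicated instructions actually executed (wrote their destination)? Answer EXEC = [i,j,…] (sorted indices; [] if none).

EXEC = [5,9]

[0] flags=1010 → (cmp)
[1] flags=1010 GE?F → skip
[2] flags=1010 CC?F → skip
[3] flags=1010 CC?F → skip
[4] flags=1001 → (cmp)
[5] flags=1001 GT?T → r0=0xfb
[6] flags=1001 CS?F → skip
[7] flags=0000 → (cmp)
[8] flags=0000 MI?F → skip
[9] flags=0000 GE?T → r4=0xe9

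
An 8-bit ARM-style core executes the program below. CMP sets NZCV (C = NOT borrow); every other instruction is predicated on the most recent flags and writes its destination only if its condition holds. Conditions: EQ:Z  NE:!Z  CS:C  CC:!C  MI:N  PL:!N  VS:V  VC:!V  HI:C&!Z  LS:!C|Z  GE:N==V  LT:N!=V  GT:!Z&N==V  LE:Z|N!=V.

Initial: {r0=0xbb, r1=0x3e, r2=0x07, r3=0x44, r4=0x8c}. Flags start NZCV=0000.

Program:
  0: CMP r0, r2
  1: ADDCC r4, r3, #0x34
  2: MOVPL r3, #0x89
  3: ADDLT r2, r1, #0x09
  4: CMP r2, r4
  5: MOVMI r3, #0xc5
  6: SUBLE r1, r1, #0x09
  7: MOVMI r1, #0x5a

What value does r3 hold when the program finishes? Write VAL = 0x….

[0] flags=1010 → (cmp)
[1] flags=1010 CC?F → skip
[2] flags=1010 PL?F → skip
[3] flags=1010 LT?T → r2=0x47
[4] flags=1001 → (cmp)
[5] flags=1001 MI?T → r3=0xc5
[6] flags=1001 LE?F → skip
[7] flags=1001 MI?T → r1=0x5a

VAL = 0xc5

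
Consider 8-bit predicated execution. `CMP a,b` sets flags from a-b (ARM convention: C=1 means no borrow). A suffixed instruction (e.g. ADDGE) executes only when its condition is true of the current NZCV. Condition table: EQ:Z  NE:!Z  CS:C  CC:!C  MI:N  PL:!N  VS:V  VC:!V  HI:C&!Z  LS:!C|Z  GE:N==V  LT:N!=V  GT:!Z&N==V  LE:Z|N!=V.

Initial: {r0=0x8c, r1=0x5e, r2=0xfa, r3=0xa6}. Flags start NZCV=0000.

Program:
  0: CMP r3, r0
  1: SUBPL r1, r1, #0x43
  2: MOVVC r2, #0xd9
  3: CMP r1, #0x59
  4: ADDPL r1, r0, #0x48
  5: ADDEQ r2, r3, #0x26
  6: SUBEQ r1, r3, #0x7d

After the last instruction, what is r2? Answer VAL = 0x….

VAL = 0xd9

0: ✓ CMP  NZCV=0010
1: ✓ SUBPL  r1←0x1b
2: ✓ MOVVC  r2←0xd9
3: ✓ CMP  NZCV=1000
4: · ADDPL
5: · ADDEQ
6: · SUBEQ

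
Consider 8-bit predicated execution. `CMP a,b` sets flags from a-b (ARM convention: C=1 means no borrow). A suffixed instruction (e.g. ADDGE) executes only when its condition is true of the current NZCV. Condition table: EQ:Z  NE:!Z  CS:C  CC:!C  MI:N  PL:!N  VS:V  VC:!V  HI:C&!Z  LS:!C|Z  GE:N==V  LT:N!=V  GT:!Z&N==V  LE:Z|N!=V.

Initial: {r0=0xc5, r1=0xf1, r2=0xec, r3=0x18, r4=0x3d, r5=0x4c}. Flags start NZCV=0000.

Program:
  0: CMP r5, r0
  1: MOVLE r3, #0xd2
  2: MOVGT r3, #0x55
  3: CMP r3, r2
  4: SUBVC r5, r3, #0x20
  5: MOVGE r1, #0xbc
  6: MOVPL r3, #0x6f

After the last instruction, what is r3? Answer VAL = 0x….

VAL = 0x6f

0: ✓ CMP  NZCV=1001
1: · MOVLE
2: ✓ MOVGT  r3←0x55
3: ✓ CMP  NZCV=0000
4: ✓ SUBVC  r5←0x35
5: ✓ MOVGE  r1←0xbc
6: ✓ MOVPL  r3←0x6f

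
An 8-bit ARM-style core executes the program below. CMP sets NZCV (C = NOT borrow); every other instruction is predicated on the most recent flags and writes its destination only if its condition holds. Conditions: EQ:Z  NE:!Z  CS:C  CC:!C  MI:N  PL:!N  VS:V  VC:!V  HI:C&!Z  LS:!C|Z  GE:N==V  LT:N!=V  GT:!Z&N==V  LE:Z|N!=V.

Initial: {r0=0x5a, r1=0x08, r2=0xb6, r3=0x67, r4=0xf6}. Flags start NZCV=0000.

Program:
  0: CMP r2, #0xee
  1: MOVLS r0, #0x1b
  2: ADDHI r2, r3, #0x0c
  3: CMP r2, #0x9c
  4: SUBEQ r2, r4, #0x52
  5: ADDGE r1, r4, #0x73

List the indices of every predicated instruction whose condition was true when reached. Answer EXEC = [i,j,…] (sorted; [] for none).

EXEC = [1,5]

[0] flags=1000 → (cmp)
[1] flags=1000 LS?T → r0=0x1b
[2] flags=1000 HI?F → skip
[3] flags=0010 → (cmp)
[4] flags=0010 EQ?F → skip
[5] flags=0010 GE?T → r1=0x69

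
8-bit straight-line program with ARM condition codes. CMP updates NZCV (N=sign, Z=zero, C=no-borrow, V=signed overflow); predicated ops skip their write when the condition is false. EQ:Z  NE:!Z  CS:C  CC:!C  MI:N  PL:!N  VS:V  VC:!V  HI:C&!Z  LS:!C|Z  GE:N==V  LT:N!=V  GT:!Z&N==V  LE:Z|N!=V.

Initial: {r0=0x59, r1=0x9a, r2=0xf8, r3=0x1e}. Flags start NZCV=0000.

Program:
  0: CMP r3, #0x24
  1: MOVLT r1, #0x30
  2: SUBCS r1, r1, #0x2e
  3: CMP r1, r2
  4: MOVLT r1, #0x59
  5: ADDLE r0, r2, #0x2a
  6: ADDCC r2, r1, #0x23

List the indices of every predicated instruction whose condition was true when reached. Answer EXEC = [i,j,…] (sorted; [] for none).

EXEC = [1,6]

[0] flags=1000 → (cmp)
[1] flags=1000 LT?T → r1=0x30
[2] flags=1000 CS?F → skip
[3] flags=0000 → (cmp)
[4] flags=0000 LT?F → skip
[5] flags=0000 LE?F → skip
[6] flags=0000 CC?T → r2=0x53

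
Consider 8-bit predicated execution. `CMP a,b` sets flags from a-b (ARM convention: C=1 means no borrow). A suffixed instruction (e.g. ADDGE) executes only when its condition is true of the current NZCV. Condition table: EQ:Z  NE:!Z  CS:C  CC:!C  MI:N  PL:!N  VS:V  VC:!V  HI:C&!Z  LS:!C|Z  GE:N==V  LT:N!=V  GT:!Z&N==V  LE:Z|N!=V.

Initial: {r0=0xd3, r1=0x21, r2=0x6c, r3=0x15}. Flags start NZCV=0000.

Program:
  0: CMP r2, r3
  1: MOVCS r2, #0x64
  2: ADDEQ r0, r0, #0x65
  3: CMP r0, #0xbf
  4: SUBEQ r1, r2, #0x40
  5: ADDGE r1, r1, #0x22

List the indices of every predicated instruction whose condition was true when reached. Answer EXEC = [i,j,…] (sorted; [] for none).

EXEC = [1,5]

0: ✓ CMP  NZCV=0010
1: ✓ MOVCS  r2←0x64
2: · ADDEQ
3: ✓ CMP  NZCV=0010
4: · SUBEQ
5: ✓ ADDGE  r1←0x43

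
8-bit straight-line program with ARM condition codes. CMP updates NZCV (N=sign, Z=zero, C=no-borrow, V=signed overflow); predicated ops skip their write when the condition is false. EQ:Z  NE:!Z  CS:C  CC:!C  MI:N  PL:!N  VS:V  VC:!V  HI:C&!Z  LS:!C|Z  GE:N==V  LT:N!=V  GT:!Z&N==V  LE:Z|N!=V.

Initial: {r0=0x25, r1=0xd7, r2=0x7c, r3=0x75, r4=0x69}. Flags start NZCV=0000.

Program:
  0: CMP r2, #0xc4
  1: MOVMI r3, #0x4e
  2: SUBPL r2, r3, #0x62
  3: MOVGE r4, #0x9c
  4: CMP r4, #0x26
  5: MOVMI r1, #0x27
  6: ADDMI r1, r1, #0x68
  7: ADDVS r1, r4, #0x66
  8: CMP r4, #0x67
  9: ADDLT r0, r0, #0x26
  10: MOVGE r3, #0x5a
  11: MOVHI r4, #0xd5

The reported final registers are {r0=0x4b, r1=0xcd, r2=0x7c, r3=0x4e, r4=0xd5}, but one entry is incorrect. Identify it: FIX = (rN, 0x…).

[0] flags=1001 → (cmp)
[1] flags=1001 MI?T → r3=0x4e
[2] flags=1001 PL?F → skip
[3] flags=1001 GE?T → r4=0x9c
[4] flags=0011 → (cmp)
[5] flags=0011 MI?F → skip
[6] flags=0011 MI?F → skip
[7] flags=0011 VS?T → r1=0x02
[8] flags=0011 → (cmp)
[9] flags=0011 LT?T → r0=0x4b
[10] flags=0011 GE?F → skip
[11] flags=0011 HI?T → r4=0xd5

FIX = (r1, 0x02)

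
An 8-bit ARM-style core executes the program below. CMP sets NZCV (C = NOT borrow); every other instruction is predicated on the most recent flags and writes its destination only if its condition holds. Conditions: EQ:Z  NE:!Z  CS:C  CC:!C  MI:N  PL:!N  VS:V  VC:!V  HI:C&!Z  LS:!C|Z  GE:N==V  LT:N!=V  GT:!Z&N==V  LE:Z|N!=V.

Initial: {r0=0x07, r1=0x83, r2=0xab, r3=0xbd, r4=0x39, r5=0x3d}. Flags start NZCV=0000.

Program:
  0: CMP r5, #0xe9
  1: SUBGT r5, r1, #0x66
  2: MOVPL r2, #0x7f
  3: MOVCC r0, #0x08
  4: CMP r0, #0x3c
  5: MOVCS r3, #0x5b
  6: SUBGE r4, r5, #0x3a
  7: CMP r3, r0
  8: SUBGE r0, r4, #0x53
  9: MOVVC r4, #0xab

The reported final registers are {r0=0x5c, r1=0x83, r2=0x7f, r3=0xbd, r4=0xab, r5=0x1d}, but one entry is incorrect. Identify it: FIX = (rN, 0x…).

[0] flags=0000 → (cmp)
[1] flags=0000 GT?T → r5=0x1d
[2] flags=0000 PL?T → r2=0x7f
[3] flags=0000 CC?T → r0=0x08
[4] flags=1000 → (cmp)
[5] flags=1000 CS?F → skip
[6] flags=1000 GE?F → skip
[7] flags=1010 → (cmp)
[8] flags=1010 GE?F → skip
[9] flags=1010 VC?T → r4=0xab

FIX = (r0, 0x08)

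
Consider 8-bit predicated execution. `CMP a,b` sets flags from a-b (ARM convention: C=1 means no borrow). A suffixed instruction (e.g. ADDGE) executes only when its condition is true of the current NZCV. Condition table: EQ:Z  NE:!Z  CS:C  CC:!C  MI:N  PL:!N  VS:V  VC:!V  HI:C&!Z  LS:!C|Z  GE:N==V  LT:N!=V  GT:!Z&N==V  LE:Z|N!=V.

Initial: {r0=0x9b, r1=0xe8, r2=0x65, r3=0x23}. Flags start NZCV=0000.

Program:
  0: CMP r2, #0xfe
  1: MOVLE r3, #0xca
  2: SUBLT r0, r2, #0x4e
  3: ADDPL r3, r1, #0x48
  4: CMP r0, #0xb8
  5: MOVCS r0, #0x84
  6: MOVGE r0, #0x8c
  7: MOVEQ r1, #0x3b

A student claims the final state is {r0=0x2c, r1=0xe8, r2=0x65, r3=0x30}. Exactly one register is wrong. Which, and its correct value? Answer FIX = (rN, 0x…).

[0] flags=0000 → (cmp)
[1] flags=0000 LE?F → skip
[2] flags=0000 LT?F → skip
[3] flags=0000 PL?T → r3=0x30
[4] flags=1000 → (cmp)
[5] flags=1000 CS?F → skip
[6] flags=1000 GE?F → skip
[7] flags=1000 EQ?F → skip

FIX = (r0, 0x9b)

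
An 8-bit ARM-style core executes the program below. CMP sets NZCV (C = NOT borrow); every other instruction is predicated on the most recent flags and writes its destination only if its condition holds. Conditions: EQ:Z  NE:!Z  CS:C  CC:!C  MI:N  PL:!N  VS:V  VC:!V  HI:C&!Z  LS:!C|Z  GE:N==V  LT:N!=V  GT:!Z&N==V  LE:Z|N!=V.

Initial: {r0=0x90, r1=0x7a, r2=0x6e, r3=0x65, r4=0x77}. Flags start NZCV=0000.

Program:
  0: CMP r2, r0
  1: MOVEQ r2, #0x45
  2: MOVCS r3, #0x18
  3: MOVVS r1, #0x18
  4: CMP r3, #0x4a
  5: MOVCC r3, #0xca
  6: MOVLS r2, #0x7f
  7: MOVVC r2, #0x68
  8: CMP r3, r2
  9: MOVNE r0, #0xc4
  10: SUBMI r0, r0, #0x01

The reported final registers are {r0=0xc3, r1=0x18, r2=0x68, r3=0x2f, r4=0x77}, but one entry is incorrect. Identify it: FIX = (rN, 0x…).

FIX = (r3, 0x65)

[0] flags=1001 → (cmp)
[1] flags=1001 EQ?F → skip
[2] flags=1001 CS?F → skip
[3] flags=1001 VS?T → r1=0x18
[4] flags=0010 → (cmp)
[5] flags=0010 CC?F → skip
[6] flags=0010 LS?F → skip
[7] flags=0010 VC?T → r2=0x68
[8] flags=1000 → (cmp)
[9] flags=1000 NE?T → r0=0xc4
[10] flags=1000 MI?T → r0=0xc3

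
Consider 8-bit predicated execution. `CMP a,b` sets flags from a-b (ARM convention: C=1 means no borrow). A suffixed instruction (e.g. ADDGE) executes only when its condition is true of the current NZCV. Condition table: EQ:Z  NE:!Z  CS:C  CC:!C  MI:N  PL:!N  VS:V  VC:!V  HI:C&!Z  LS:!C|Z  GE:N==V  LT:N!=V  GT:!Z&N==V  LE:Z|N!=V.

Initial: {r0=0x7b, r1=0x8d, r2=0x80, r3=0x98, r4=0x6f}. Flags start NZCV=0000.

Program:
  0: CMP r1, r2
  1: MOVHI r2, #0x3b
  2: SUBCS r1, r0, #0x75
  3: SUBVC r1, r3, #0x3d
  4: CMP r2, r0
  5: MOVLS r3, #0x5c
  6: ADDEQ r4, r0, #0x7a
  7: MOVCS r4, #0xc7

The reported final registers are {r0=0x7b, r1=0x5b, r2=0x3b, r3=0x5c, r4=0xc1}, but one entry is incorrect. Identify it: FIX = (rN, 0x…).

FIX = (r4, 0x6f)

[0] flags=0010 → (cmp)
[1] flags=0010 HI?T → r2=0x3b
[2] flags=0010 CS?T → r1=0x06
[3] flags=0010 VC?T → r1=0x5b
[4] flags=1000 → (cmp)
[5] flags=1000 LS?T → r3=0x5c
[6] flags=1000 EQ?F → skip
[7] flags=1000 CS?F → skip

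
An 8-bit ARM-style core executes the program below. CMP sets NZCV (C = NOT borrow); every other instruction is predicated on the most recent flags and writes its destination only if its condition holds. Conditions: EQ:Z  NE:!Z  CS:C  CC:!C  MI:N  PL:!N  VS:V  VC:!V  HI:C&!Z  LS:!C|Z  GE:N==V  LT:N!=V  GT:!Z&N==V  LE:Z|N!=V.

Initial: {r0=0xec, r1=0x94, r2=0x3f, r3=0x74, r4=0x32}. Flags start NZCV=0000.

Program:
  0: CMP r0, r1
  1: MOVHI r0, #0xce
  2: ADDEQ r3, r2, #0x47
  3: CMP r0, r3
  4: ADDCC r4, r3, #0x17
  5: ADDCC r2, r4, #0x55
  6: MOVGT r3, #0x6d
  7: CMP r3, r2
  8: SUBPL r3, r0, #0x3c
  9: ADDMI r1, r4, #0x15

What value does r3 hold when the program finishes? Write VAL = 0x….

0: ✓ CMP  NZCV=0010
1: ✓ MOVHI  r0←0xce
2: · ADDEQ
3: ✓ CMP  NZCV=0011
4: · ADDCC
5: · ADDCC
6: · MOVGT
7: ✓ CMP  NZCV=0010
8: ✓ SUBPL  r3←0x92
9: · ADDMI

VAL = 0x92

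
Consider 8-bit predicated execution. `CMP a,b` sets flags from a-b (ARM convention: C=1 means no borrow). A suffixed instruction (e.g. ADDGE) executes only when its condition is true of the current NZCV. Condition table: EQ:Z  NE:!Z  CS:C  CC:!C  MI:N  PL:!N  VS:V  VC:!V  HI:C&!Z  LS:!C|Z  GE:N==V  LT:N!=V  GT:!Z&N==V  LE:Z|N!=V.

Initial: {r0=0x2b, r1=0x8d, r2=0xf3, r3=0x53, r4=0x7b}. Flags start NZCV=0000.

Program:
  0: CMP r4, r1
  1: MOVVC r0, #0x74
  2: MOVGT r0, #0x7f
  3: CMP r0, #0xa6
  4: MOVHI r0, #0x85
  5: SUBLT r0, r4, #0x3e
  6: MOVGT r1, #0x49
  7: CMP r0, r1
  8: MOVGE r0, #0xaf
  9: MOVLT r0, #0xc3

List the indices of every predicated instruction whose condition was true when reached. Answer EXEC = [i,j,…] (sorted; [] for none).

0: ✓ CMP  NZCV=1001
1: · MOVVC
2: ✓ MOVGT  r0←0x7f
3: ✓ CMP  NZCV=1001
4: · MOVHI
5: · SUBLT
6: ✓ MOVGT  r1←0x49
7: ✓ CMP  NZCV=0010
8: ✓ MOVGE  r0←0xaf
9: · MOVLT

EXEC = [2,6,8]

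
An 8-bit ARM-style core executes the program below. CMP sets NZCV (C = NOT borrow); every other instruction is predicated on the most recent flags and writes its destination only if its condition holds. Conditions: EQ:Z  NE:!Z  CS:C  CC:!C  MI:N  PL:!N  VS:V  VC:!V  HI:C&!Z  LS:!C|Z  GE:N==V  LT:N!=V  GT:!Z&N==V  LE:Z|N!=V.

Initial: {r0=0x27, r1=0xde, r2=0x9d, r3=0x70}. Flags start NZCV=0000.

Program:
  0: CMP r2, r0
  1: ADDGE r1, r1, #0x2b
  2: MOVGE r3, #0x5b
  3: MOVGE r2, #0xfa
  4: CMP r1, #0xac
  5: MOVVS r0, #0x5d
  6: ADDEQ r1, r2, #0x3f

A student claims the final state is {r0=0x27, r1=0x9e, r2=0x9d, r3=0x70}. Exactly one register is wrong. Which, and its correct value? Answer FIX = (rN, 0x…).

0: ✓ CMP  NZCV=0011
1: · ADDGE
2: · MOVGE
3: · MOVGE
4: ✓ CMP  NZCV=0010
5: · MOVVS
6: · ADDEQ

FIX = (r1, 0xde)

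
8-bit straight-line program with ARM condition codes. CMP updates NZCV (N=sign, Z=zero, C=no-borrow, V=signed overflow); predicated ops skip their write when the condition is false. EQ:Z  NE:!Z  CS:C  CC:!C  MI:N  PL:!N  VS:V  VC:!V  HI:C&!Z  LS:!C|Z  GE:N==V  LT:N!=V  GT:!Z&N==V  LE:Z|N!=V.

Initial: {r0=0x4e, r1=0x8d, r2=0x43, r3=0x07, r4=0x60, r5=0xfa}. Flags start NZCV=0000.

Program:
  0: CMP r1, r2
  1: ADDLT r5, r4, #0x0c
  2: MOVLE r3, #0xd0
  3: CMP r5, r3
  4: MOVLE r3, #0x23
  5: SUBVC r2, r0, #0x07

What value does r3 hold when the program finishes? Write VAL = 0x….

0: ✓ CMP  NZCV=0011
1: ✓ ADDLT  r5←0x6c
2: ✓ MOVLE  r3←0xd0
3: ✓ CMP  NZCV=1001
4: · MOVLE
5: · SUBVC

VAL = 0xd0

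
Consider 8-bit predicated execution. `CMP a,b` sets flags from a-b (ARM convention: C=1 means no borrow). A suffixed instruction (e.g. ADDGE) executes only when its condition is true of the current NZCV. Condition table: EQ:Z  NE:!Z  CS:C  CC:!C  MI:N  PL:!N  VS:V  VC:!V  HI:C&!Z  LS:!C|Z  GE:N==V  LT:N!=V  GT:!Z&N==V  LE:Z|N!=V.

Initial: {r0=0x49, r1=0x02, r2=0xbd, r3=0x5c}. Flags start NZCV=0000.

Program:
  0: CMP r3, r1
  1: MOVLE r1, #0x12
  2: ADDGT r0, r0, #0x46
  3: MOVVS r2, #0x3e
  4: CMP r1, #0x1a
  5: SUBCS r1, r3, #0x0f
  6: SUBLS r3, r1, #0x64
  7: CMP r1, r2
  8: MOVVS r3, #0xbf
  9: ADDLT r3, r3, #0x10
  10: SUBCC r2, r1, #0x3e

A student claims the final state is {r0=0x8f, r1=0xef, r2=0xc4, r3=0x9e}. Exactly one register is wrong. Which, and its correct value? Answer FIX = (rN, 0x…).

[0] flags=0010 → (cmp)
[1] flags=0010 LE?F → skip
[2] flags=0010 GT?T → r0=0x8f
[3] flags=0010 VS?F → skip
[4] flags=1000 → (cmp)
[5] flags=1000 CS?F → skip
[6] flags=1000 LS?T → r3=0x9e
[7] flags=0000 → (cmp)
[8] flags=0000 VS?F → skip
[9] flags=0000 LT?F → skip
[10] flags=0000 CC?T → r2=0xc4

FIX = (r1, 0x02)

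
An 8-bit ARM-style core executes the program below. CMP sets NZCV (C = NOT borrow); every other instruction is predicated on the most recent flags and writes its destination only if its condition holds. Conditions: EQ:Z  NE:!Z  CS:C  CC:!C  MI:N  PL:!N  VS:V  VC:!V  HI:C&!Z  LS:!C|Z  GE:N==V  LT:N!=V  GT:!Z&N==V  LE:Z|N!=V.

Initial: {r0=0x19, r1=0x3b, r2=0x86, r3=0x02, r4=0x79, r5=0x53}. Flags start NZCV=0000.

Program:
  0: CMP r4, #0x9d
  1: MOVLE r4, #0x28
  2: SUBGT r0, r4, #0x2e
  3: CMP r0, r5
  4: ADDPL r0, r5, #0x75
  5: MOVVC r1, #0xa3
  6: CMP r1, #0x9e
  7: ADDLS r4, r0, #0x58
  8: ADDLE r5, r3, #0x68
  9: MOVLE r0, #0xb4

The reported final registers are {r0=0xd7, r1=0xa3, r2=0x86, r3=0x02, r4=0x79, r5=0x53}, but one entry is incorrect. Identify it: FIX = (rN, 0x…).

0: ✓ CMP  NZCV=1001
1: · MOVLE
2: ✓ SUBGT  r0←0x4b
3: ✓ CMP  NZCV=1000
4: · ADDPL
5: ✓ MOVVC  r1←0xa3
6: ✓ CMP  NZCV=0010
7: · ADDLS
8: · ADDLE
9: · MOVLE

FIX = (r0, 0x4b)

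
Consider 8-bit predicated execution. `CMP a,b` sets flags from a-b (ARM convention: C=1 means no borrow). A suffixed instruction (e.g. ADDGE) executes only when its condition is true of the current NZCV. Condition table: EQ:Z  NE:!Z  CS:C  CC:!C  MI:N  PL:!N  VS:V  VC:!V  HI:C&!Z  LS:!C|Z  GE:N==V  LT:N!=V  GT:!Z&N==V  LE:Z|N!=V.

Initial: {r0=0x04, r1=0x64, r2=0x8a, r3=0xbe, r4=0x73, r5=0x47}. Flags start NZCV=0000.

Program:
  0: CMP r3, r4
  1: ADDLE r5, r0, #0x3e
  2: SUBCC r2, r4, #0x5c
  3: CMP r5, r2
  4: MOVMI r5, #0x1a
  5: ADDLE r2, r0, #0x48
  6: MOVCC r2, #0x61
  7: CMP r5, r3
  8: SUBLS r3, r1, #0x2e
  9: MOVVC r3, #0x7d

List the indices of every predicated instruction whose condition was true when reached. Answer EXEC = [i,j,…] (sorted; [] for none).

EXEC = [1,4,6,8,9]

[0] flags=0011 → (cmp)
[1] flags=0011 LE?T → r5=0x42
[2] flags=0011 CC?F → skip
[3] flags=1001 → (cmp)
[4] flags=1001 MI?T → r5=0x1a
[5] flags=1001 LE?F → skip
[6] flags=1001 CC?T → r2=0x61
[7] flags=0000 → (cmp)
[8] flags=0000 LS?T → r3=0x36
[9] flags=0000 VC?T → r3=0x7d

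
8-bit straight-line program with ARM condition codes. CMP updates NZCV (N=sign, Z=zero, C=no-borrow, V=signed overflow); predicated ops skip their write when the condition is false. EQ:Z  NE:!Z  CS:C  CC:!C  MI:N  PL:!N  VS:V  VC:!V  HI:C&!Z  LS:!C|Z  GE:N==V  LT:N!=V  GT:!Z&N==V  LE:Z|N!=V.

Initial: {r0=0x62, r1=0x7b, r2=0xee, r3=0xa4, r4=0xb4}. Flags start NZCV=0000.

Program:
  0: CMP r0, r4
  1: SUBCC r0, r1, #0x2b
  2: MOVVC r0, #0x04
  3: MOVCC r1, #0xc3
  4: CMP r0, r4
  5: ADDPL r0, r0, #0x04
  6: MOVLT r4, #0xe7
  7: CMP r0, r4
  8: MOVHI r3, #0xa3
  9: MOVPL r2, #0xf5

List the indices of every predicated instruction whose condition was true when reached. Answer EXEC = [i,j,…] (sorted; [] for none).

EXEC = [1,3]

[0] flags=1001 → (cmp)
[1] flags=1001 CC?T → r0=0x50
[2] flags=1001 VC?F → skip
[3] flags=1001 CC?T → r1=0xc3
[4] flags=1001 → (cmp)
[5] flags=1001 PL?F → skip
[6] flags=1001 LT?F → skip
[7] flags=1001 → (cmp)
[8] flags=1001 HI?F → skip
[9] flags=1001 PL?F → skip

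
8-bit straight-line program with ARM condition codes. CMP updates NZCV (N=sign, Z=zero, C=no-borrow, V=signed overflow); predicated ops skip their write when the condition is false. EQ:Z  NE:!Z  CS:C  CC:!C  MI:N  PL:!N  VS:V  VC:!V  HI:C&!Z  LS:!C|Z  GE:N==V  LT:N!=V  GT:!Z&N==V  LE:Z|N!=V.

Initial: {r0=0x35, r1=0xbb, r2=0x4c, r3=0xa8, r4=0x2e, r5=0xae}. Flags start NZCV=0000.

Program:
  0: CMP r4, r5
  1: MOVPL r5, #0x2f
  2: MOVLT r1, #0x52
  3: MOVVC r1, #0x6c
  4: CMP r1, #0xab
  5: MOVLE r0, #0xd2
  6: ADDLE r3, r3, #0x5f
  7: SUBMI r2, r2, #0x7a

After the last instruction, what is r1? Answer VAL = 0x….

VAL = 0xbb

0: ✓ CMP  NZCV=1001
1: · MOVPL
2: · MOVLT
3: · MOVVC
4: ✓ CMP  NZCV=0010
5: · MOVLE
6: · ADDLE
7: · SUBMI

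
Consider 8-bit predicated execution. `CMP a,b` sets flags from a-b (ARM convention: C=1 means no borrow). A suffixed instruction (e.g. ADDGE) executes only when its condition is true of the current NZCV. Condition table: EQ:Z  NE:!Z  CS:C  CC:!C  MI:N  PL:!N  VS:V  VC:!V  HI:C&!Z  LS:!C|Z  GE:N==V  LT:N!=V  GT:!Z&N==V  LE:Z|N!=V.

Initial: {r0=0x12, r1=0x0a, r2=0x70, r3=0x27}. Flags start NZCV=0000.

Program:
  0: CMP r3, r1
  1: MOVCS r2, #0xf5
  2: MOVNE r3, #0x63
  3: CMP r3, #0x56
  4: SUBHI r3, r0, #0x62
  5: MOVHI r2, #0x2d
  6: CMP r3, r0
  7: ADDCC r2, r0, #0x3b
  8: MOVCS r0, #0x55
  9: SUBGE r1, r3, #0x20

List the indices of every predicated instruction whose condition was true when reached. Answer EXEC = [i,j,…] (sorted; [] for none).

EXEC = [1,2,4,5,8]

0: ✓ CMP  NZCV=0010
1: ✓ MOVCS  r2←0xf5
2: ✓ MOVNE  r3←0x63
3: ✓ CMP  NZCV=0010
4: ✓ SUBHI  r3←0xb0
5: ✓ MOVHI  r2←0x2d
6: ✓ CMP  NZCV=1010
7: · ADDCC
8: ✓ MOVCS  r0←0x55
9: · SUBGE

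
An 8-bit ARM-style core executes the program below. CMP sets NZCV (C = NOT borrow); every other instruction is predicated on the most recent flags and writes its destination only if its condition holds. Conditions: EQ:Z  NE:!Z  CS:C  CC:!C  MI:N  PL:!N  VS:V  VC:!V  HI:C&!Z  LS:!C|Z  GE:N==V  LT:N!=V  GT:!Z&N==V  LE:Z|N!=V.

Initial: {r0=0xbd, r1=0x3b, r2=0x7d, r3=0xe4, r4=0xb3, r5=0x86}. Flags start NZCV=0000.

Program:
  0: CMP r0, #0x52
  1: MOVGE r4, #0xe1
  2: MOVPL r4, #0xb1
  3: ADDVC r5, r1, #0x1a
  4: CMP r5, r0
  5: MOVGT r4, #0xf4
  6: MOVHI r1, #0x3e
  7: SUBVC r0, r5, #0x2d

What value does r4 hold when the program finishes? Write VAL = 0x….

VAL = 0xb1

[0] flags=0011 → (cmp)
[1] flags=0011 GE?F → skip
[2] flags=0011 PL?T → r4=0xb1
[3] flags=0011 VC?F → skip
[4] flags=1000 → (cmp)
[5] flags=1000 GT?F → skip
[6] flags=1000 HI?F → skip
[7] flags=1000 VC?T → r0=0x59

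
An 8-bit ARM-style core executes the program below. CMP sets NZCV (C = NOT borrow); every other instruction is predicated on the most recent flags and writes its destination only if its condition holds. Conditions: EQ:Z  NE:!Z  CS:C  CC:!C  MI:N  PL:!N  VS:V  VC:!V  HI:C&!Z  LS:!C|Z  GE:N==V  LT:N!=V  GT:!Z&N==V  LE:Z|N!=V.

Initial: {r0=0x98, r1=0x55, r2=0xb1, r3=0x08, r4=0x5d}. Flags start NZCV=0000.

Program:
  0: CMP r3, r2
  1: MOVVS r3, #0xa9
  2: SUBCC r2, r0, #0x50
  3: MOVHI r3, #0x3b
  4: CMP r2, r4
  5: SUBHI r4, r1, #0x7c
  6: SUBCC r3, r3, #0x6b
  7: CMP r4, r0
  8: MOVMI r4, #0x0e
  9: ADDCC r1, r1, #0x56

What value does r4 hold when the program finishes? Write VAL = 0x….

VAL = 0x0e

[0] flags=0000 → (cmp)
[1] flags=0000 VS?F → skip
[2] flags=0000 CC?T → r2=0x48
[3] flags=0000 HI?F → skip
[4] flags=1000 → (cmp)
[5] flags=1000 HI?F → skip
[6] flags=1000 CC?T → r3=0x9d
[7] flags=1001 → (cmp)
[8] flags=1001 MI?T → r4=0x0e
[9] flags=1001 CC?T → r1=0xab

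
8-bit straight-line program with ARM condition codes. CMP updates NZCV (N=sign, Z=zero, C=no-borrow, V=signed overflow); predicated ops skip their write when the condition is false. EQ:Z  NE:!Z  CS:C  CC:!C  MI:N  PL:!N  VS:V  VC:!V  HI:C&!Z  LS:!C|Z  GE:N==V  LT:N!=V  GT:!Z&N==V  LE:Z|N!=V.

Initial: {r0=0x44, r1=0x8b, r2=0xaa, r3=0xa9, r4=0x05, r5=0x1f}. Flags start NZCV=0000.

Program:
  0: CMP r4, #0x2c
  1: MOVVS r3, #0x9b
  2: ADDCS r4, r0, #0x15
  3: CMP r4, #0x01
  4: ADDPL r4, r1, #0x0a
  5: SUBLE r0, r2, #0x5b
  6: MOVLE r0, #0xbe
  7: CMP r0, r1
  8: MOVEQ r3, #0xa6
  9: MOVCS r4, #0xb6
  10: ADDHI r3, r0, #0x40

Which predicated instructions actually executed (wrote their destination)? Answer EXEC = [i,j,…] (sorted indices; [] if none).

EXEC = [4]

[0] flags=1000 → (cmp)
[1] flags=1000 VS?F → skip
[2] flags=1000 CS?F → skip
[3] flags=0010 → (cmp)
[4] flags=0010 PL?T → r4=0x95
[5] flags=0010 LE?F → skip
[6] flags=0010 LE?F → skip
[7] flags=1001 → (cmp)
[8] flags=1001 EQ?F → skip
[9] flags=1001 CS?F → skip
[10] flags=1001 HI?F → skip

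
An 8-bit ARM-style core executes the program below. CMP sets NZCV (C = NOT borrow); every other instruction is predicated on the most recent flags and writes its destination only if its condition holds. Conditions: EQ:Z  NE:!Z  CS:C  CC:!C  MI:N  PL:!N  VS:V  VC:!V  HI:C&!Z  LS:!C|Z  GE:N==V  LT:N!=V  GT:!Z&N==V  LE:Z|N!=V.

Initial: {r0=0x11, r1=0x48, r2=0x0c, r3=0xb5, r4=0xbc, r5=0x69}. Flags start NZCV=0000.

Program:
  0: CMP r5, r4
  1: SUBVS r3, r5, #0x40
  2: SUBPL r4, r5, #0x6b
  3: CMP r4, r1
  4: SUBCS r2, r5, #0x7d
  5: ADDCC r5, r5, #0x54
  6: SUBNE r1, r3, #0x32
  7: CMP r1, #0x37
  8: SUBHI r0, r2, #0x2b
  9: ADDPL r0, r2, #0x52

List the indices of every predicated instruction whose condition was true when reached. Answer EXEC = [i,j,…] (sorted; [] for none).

0: ✓ CMP  NZCV=1001
1: ✓ SUBVS  r3←0x29
2: · SUBPL
3: ✓ CMP  NZCV=0011
4: ✓ SUBCS  r2←0xec
5: · ADDCC
6: ✓ SUBNE  r1←0xf7
7: ✓ CMP  NZCV=1010
8: ✓ SUBHI  r0←0xc1
9: · ADDPL

EXEC = [1,4,6,8]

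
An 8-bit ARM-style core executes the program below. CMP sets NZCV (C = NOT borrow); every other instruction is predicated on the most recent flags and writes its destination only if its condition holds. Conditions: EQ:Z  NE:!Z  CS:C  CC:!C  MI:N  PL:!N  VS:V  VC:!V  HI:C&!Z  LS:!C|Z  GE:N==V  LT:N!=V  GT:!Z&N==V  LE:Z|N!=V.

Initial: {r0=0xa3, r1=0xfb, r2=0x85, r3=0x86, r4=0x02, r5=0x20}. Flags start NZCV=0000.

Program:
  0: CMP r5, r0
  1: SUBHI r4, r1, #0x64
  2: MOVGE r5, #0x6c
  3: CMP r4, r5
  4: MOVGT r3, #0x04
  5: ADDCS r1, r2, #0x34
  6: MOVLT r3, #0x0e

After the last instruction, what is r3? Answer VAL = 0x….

[0] flags=0000 → (cmp)
[1] flags=0000 HI?F → skip
[2] flags=0000 GE?T → r5=0x6c
[3] flags=1000 → (cmp)
[4] flags=1000 GT?F → skip
[5] flags=1000 CS?F → skip
[6] flags=1000 LT?T → r3=0x0e

VAL = 0x0e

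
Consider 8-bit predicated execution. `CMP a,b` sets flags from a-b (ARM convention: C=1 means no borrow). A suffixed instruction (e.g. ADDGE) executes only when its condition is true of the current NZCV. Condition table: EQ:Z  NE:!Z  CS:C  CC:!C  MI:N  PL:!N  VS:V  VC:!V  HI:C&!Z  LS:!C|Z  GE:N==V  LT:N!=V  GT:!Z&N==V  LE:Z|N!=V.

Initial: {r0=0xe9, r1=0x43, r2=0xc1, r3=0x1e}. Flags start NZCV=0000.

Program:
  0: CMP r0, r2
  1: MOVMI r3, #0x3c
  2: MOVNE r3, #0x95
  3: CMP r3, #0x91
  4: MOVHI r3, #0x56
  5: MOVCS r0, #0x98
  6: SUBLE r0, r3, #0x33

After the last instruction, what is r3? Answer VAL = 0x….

VAL = 0x56

[0] flags=0010 → (cmp)
[1] flags=0010 MI?F → skip
[2] flags=0010 NE?T → r3=0x95
[3] flags=0010 → (cmp)
[4] flags=0010 HI?T → r3=0x56
[5] flags=0010 CS?T → r0=0x98
[6] flags=0010 LE?F → skip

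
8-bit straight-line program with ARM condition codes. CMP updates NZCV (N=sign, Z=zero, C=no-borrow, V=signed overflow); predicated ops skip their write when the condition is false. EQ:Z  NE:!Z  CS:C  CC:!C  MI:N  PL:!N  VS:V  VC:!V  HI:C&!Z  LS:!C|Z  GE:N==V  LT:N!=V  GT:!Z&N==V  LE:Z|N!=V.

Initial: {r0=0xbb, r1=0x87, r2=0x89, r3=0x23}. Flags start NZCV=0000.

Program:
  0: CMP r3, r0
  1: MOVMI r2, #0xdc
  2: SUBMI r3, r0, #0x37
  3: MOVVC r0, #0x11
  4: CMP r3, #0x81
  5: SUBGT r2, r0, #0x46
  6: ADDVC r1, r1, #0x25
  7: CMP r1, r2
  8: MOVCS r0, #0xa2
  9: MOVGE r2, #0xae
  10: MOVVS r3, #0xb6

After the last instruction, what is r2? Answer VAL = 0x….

VAL = 0xcb

[0] flags=0000 → (cmp)
[1] flags=0000 MI?F → skip
[2] flags=0000 MI?F → skip
[3] flags=0000 VC?T → r0=0x11
[4] flags=1001 → (cmp)
[5] flags=1001 GT?T → r2=0xcb
[6] flags=1001 VC?F → skip
[7] flags=1000 → (cmp)
[8] flags=1000 CS?F → skip
[9] flags=1000 GE?F → skip
[10] flags=1000 VS?F → skip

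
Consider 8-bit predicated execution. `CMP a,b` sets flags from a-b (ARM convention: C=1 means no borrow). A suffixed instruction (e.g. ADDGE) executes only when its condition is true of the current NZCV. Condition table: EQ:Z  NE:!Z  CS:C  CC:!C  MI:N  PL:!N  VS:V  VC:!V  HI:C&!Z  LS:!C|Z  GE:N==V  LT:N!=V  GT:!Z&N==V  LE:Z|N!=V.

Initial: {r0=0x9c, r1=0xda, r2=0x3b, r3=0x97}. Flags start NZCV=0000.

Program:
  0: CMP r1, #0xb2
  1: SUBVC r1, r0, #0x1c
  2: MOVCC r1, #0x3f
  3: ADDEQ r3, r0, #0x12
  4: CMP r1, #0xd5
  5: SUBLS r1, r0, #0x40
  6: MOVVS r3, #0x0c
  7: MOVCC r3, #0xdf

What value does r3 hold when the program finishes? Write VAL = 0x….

[0] flags=0010 → (cmp)
[1] flags=0010 VC?T → r1=0x80
[2] flags=0010 CC?F → skip
[3] flags=0010 EQ?F → skip
[4] flags=1000 → (cmp)
[5] flags=1000 LS?T → r1=0x5c
[6] flags=1000 VS?F → skip
[7] flags=1000 CC?T → r3=0xdf

VAL = 0xdf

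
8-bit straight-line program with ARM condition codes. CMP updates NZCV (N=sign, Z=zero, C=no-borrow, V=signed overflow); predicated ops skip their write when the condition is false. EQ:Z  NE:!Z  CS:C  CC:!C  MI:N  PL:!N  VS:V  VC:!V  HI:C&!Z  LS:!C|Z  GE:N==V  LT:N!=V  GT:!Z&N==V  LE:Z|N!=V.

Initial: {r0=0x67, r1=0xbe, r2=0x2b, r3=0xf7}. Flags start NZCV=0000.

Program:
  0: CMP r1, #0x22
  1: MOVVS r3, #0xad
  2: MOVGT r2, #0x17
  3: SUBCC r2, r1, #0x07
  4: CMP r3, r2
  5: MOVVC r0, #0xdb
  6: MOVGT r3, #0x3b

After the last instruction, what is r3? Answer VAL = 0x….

[0] flags=1010 → (cmp)
[1] flags=1010 VS?F → skip
[2] flags=1010 GT?F → skip
[3] flags=1010 CC?F → skip
[4] flags=1010 → (cmp)
[5] flags=1010 VC?T → r0=0xdb
[6] flags=1010 GT?F → skip

VAL = 0xf7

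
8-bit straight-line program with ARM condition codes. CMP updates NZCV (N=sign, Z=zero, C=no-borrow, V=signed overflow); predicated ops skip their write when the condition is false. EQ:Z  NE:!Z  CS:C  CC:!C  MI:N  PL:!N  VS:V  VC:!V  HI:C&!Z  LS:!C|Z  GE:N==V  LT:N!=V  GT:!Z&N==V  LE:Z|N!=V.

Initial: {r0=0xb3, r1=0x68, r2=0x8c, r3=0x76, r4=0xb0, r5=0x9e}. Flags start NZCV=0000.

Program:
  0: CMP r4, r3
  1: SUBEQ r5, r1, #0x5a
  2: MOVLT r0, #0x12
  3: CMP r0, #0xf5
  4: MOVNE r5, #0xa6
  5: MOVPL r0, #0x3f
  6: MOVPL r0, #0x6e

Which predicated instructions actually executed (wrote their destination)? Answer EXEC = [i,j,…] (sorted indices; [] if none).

EXEC = [2,4,5,6]

[0] flags=0011 → (cmp)
[1] flags=0011 EQ?F → skip
[2] flags=0011 LT?T → r0=0x12
[3] flags=0000 → (cmp)
[4] flags=0000 NE?T → r5=0xa6
[5] flags=0000 PL?T → r0=0x3f
[6] flags=0000 PL?T → r0=0x6e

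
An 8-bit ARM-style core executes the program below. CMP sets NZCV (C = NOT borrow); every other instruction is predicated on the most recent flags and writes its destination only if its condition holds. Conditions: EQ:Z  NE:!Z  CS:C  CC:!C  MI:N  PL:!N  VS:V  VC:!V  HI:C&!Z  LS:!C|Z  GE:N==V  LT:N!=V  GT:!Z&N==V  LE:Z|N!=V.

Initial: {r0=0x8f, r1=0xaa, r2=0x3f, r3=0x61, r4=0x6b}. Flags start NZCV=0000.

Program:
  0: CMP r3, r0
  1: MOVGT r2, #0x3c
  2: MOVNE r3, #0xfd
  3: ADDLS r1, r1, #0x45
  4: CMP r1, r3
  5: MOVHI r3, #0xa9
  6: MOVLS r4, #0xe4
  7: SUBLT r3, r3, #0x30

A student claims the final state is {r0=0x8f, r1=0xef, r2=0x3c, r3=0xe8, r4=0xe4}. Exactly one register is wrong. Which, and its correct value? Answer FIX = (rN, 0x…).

[0] flags=1001 → (cmp)
[1] flags=1001 GT?T → r2=0x3c
[2] flags=1001 NE?T → r3=0xfd
[3] flags=1001 LS?T → r1=0xef
[4] flags=1000 → (cmp)
[5] flags=1000 HI?F → skip
[6] flags=1000 LS?T → r4=0xe4
[7] flags=1000 LT?T → r3=0xcd

FIX = (r3, 0xcd)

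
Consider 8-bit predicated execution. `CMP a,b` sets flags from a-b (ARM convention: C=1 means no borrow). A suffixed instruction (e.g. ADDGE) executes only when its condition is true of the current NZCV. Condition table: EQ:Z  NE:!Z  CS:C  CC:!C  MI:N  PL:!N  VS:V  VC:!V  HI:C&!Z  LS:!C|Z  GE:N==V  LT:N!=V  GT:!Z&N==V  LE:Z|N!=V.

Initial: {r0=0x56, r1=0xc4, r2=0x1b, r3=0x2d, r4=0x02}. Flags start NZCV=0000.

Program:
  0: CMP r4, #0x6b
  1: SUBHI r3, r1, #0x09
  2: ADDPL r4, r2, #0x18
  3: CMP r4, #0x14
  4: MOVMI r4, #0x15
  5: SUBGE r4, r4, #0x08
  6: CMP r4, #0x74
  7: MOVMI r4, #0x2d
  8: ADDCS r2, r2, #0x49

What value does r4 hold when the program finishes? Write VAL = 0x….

VAL = 0x2d

[0] flags=1000 → (cmp)
[1] flags=1000 HI?F → skip
[2] flags=1000 PL?F → skip
[3] flags=1000 → (cmp)
[4] flags=1000 MI?T → r4=0x15
[5] flags=1000 GE?F → skip
[6] flags=1000 → (cmp)
[7] flags=1000 MI?T → r4=0x2d
[8] flags=1000 CS?F → skip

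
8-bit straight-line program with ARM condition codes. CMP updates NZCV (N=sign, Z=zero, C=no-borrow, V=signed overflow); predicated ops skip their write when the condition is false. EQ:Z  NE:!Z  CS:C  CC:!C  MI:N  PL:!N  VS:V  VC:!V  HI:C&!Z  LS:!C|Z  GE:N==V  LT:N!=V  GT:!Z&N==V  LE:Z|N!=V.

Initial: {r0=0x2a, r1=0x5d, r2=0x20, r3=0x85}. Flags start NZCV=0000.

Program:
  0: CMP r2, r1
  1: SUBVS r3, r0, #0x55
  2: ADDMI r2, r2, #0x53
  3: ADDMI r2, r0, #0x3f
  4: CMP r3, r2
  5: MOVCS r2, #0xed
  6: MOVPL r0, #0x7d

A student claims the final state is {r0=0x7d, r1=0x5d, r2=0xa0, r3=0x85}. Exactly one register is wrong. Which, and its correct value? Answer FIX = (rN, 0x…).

0: ✓ CMP  NZCV=1000
1: · SUBVS
2: ✓ ADDMI  r2←0x73
3: ✓ ADDMI  r2←0x69
4: ✓ CMP  NZCV=0011
5: ✓ MOVCS  r2←0xed
6: ✓ MOVPL  r0←0x7d

FIX = (r2, 0xed)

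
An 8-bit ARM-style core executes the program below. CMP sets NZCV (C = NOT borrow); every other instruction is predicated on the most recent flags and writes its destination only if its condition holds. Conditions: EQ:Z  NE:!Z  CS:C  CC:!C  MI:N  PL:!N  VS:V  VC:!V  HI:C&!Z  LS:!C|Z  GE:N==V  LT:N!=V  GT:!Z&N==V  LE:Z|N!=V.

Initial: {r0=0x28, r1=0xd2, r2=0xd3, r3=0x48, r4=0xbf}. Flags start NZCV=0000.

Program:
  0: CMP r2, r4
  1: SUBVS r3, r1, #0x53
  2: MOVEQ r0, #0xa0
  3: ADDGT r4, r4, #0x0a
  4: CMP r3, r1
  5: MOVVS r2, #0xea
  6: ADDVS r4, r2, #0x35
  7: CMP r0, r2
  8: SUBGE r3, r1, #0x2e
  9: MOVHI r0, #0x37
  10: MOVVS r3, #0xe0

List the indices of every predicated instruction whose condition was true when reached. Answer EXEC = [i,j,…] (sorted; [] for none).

EXEC = [3,8]

[0] flags=0010 → (cmp)
[1] flags=0010 VS?F → skip
[2] flags=0010 EQ?F → skip
[3] flags=0010 GT?T → r4=0xc9
[4] flags=0000 → (cmp)
[5] flags=0000 VS?F → skip
[6] flags=0000 VS?F → skip
[7] flags=0000 → (cmp)
[8] flags=0000 GE?T → r3=0xa4
[9] flags=0000 HI?F → skip
[10] flags=0000 VS?F → skip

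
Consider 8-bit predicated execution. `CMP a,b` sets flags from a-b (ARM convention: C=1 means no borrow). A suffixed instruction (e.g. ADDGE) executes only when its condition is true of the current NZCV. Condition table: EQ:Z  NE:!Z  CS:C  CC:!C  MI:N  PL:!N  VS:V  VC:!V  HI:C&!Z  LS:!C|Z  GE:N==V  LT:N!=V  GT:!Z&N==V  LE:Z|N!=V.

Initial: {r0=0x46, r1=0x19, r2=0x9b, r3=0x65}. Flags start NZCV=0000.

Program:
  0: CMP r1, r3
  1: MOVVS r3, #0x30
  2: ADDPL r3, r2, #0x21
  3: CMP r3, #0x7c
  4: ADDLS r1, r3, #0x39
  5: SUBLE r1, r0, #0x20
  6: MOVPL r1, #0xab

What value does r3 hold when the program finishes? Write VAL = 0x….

[0] flags=1000 → (cmp)
[1] flags=1000 VS?F → skip
[2] flags=1000 PL?F → skip
[3] flags=1000 → (cmp)
[4] flags=1000 LS?T → r1=0x9e
[5] flags=1000 LE?T → r1=0x26
[6] flags=1000 PL?F → skip

VAL = 0x65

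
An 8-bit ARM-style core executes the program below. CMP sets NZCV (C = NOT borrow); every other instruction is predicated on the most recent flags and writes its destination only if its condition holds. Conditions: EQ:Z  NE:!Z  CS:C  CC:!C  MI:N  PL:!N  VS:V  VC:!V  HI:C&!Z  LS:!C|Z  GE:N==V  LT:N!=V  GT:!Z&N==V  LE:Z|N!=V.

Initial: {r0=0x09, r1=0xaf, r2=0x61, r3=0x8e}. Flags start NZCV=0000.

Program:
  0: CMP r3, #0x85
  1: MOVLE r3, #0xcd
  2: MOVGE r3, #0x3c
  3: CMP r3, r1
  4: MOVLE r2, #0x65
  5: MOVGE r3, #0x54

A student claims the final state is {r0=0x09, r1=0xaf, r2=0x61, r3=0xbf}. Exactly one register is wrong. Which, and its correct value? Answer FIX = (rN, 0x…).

FIX = (r3, 0x54)

0: ✓ CMP  NZCV=0010
1: · MOVLE
2: ✓ MOVGE  r3←0x3c
3: ✓ CMP  NZCV=1001
4: · MOVLE
5: ✓ MOVGE  r3←0x54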